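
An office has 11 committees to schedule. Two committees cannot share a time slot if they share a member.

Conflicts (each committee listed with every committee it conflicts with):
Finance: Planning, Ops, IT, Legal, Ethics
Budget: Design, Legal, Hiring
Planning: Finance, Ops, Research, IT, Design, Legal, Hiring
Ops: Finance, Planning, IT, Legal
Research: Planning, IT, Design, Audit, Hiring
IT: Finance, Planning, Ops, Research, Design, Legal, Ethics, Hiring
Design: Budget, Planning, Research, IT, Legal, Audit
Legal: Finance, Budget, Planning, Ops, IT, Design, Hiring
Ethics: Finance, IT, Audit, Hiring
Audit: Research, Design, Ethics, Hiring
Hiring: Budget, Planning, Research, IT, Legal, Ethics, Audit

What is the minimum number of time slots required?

5

Finance, Planning, Ops, IT, Legal are mutually in conflict, so at least 5 time slots are needed.
Using 5 time slots: Finance=4, Budget=1, Planning=2, Ops=5, Research=3, IT=1, Design=4, Legal=3, Ethics=2, Audit=1, Hiring=4. Every pair that conflicts lands in different time slots.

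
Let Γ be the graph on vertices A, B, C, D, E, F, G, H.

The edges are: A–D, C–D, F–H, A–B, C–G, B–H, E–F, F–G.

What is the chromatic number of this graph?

3

The cycle D-C-G-F-H-B-A-D has odd length 7, so it cannot be 2-colored; at least 3 colors are needed.
One proper 3-coloring: A=blue, B=red, C=red, D=green, E=blue, F=red, G=blue, H=blue. Each edge has distinct colors on its endpoints.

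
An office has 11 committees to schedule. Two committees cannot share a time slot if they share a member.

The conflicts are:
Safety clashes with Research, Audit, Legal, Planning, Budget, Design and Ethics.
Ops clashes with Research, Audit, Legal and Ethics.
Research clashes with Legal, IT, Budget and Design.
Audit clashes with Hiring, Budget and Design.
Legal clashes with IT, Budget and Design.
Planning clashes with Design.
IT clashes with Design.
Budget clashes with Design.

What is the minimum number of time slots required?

Safety, Research, Legal, Budget, Design all conflict with each other, so at least 5 time slots are needed.
5 time slots suffice: Safety=1, Ops=1, Research=4, Audit=3, Legal=3, Planning=3, IT=1, Hiring=1, Budget=5, Design=2, Ethics=2. No two conflicting committees share a time slot.

5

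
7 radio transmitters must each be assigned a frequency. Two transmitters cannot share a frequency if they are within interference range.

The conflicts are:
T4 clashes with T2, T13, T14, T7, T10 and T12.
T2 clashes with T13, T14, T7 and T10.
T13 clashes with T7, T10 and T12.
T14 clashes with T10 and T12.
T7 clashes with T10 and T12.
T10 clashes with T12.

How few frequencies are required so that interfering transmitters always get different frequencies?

5

T4, T13, T7, T10, T12 pairwise conflict, so at least 5 frequencies are needed.
5 frequencies suffice: frequency 1 → {T10}; frequency 2 → {T4}; frequency 3 → {T13, T14}; frequency 4 → {T7}; frequency 5 → {T2, T12}. Each listed conflict is separated.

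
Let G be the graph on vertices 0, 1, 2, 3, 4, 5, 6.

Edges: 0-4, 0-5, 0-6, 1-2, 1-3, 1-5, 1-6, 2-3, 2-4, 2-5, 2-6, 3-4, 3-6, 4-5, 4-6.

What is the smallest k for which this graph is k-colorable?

1, 2, 3, 6 form a clique, so at least 4 colors are needed.
4 colors suffice: color a → {5, 6}; color b → {0, 2}; color c → {1, 4}; color d → {3}. Each edge has distinct colors on its endpoints.

4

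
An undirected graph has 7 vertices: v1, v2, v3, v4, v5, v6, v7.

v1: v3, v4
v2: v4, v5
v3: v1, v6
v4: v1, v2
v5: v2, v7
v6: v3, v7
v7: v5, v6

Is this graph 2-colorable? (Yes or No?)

The cycle v7-v5-v2-v4-v1-v3-v6-v7 has odd length 7, so it cannot be 2-colored; at least 3 colors are needed.
So 2 colors are not enough.

No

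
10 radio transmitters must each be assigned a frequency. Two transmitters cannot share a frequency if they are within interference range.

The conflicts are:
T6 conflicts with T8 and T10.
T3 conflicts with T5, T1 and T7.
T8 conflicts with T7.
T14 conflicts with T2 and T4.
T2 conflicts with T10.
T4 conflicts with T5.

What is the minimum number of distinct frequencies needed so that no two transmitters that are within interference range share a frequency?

3

The cycle T6-T8-T7-T3-T5-T4-T14-T2-T10-T6 has odd length 9, so it cannot be 2-colored; at least 3 frequencies are needed.
3 frequencies suffice: frequency 1 → {T3, T8, T14, T10}; frequency 2 → {T6, T2, T5, T1, T7}; frequency 3 → {T4}. No two conflicting transmitters share a frequency.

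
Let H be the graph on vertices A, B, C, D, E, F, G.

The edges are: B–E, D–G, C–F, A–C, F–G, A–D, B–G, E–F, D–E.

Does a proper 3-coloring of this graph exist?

Yes

The chromatic number is 3. The cycle E-F-C-A-D-E has odd length 5, so it cannot be 2-colored; at least 3 colors are needed.
3 colors suffice: color red → {B, D, F}; color blue → {C, E, G}; color green → {A}.
That is already a proper 3-coloring.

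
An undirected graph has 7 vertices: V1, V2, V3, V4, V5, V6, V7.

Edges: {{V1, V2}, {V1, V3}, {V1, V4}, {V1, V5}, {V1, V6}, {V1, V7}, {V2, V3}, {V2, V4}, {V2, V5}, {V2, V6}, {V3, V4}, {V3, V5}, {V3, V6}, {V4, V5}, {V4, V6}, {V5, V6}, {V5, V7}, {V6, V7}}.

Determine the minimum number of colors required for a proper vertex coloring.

6

V1, V2, V3, V4, V5, V6 are pairwise adjacent (a clique of size 6), so at least 6 colors are needed.
6 colors suffice: V1=2, V2=5, V3=6, V4=4, V5=1, V6=3, V7=4. Every edge joins two different colors.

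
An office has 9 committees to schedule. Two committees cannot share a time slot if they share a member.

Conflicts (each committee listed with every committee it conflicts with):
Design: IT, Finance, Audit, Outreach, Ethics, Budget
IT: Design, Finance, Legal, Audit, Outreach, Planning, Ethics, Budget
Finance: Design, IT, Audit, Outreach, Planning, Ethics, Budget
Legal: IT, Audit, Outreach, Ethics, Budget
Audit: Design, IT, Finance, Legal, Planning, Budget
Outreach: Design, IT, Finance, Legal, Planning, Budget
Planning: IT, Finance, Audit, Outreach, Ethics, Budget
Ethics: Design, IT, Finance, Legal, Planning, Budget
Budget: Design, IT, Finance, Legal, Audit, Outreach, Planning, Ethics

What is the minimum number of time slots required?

5

IT, Finance, Audit, Planning, Budget are mutually in conflict, so at least 5 time slots are needed.
5 time slots suffice: time slot 1 → {IT}; time slot 2 → {Budget}; time slot 3 → {Finance, Legal}; time slot 4 → {Design, Planning}; time slot 5 → {Audit, Outreach, Ethics}. No two conflicting committees share a time slot.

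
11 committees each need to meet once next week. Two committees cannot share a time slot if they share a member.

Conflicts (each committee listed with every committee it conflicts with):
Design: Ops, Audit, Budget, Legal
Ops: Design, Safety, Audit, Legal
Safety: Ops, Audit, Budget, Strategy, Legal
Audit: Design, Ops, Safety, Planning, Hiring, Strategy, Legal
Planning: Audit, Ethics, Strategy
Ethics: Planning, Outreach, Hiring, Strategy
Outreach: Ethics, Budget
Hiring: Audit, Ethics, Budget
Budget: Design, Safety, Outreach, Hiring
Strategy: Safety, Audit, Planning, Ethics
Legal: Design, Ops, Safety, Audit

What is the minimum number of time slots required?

Ops, Safety, Audit, Legal pairwise conflict, so at least 4 time slots are needed.
4 time slots suffice: time slot 1 → {Audit, Ethics, Budget}; time slot 2 → {Design, Safety, Planning, Outreach, Hiring}; time slot 3 → {Ops, Strategy}; time slot 4 → {Legal}. No two conflicting committees share a time slot.

4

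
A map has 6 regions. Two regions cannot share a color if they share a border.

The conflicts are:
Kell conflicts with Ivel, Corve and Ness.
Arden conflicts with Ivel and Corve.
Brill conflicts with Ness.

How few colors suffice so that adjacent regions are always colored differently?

2

Kell and Corve conflict, so at least 2 colors are needed.
A valid assignment using 2 colors: Kell=1, Arden=1, Brill=1, Ivel=2, Corve=2, Ness=2. No two conflicting regions share a color.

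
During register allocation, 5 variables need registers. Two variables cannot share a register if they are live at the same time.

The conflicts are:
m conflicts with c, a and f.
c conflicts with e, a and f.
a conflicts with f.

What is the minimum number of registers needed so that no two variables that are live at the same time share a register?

4

m, c, a, f are mutually in conflict, so at least 4 registers are needed.
A valid assignment using 4 registers: m=3, c=1, e=2, a=2, f=4. No two conflicting variables share a register.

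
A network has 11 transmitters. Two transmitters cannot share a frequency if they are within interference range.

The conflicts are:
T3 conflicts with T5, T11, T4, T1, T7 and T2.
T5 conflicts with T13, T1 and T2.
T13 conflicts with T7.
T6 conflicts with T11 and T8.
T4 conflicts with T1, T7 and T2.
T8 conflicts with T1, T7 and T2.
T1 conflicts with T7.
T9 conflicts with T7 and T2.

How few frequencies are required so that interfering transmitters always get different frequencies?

T3, T4, T1, T7 pairwise conflict, so at least 4 frequencies are needed.
4 frequencies suffice: frequency 1 → {T3, T13, T8, T9}; frequency 2 → {T6, T7, T2}; frequency 3 → {T11, T1}; frequency 4 → {T5, T4}. Every pair that conflicts lands in different frequencies.

4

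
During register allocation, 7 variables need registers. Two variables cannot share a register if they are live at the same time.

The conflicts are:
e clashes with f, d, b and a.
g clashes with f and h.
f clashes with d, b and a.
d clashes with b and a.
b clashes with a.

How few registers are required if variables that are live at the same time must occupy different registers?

e, f, d, b, a pairwise conflict, so at least 5 registers are needed.
5 registers suffice: e=4, g=2, f=1, d=3, b=2, a=5, h=1. Each listed conflict is separated.

5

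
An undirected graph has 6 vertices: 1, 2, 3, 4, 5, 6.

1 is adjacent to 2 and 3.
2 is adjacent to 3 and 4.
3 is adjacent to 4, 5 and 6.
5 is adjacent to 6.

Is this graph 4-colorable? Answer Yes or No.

The chromatic number is 3. 1, 2, 3 are pairwise adjacent, so at least 3 colors are needed.
One proper 3-coloring: 1=green, 2=blue, 3=red, 4=green, 5=blue, 6=green.
Since 4 ≥ 3, a proper 4-coloring certainly exists.

Yes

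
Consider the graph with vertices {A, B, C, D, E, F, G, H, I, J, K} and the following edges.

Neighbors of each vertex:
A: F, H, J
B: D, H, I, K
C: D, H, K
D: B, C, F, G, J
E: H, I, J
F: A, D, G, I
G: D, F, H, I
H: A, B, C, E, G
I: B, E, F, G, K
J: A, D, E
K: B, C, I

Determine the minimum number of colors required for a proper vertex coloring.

3

D, F, G are mutually adjacent, so at least 3 colors are needed.
3 colors suffice: A=3, B=2, C=2, D=1, E=3, F=2, G=3, H=1, I=1, J=2, K=3. No two adjacent vertices share a color.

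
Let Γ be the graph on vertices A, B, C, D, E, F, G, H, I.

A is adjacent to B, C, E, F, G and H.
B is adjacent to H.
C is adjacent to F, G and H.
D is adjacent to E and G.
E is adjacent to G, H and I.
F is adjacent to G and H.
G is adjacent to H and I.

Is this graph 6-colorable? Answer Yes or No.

The chromatic number is 5. A, C, F, G, H are pairwise adjacent (a clique of size 5), so at least 5 colors are needed.
5 colors suffice: A=3, B=1, C=5, D=2, E=4, F=4, G=1, H=2, I=2.
Since 6 ≥ 5, a proper 6-coloring certainly exists.

Yes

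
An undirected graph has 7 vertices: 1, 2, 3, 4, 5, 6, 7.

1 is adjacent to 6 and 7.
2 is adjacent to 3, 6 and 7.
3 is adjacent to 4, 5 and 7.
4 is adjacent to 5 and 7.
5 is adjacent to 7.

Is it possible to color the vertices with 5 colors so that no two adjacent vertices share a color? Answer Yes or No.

Yes

The chromatic number is 4. 3, 4, 5, 7 are pairwise adjacent (a clique of size 4), so at least 4 colors are needed.
4 colors suffice: color a → {6, 7}; color b → {1, 3}; color c → {2, 4}; color d → {5}.
Since 5 ≥ 4, a proper 5-coloring certainly exists.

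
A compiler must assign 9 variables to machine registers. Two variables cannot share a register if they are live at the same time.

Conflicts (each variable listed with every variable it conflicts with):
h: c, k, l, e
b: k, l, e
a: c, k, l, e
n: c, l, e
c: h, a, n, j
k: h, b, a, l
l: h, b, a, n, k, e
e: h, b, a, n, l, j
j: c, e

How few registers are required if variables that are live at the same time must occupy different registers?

3

h, l, e are mutually in conflict, so at least 3 registers are needed.
Using 3 registers: h=3, b=3, a=3, n=3, c=1, k=1, l=2, e=1, j=2. Every pair that conflicts lands in different registers.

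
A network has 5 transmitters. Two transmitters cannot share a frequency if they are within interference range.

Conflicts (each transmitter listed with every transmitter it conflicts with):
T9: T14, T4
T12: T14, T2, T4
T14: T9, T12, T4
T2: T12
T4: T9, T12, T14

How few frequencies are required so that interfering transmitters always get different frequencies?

T12, T14, T4 pairwise conflict, so at least 3 frequencies are needed.
3 frequencies suffice: frequency 1 → {T9, T12}; frequency 2 → {T14, T2}; frequency 3 → {T4}. Every pair that conflicts lands in different frequencies.

3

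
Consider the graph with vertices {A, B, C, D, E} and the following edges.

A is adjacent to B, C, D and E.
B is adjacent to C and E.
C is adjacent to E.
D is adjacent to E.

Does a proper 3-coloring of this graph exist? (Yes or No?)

No

A, B, C, E are mutually adjacent (a clique of size 4), so at least 4 colors are needed.
So 3 colors are not enough.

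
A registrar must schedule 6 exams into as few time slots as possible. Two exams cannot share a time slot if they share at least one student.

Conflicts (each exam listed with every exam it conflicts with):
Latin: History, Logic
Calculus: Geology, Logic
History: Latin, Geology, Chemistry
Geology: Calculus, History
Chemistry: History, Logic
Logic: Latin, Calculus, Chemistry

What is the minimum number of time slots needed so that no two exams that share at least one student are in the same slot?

3

The cycle History-Geology-Calculus-Logic-Latin-History has odd length 5, so it cannot be 2-colored; at least 3 time slots are needed.
Using 3 time slots: Latin=2, Calculus=2, History=1, Geology=3, Chemistry=2, Logic=1. Every pair that conflicts lands in different time slots.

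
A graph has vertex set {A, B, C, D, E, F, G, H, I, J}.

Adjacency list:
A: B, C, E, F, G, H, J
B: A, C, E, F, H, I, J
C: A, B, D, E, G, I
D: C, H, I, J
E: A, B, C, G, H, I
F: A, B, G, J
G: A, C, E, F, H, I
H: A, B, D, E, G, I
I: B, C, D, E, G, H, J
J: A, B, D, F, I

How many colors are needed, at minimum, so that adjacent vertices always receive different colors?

B, C, E, I form a clique, so at least 4 colors are needed.
One proper 4-coloring: A=2, B=1, C=3, D=1, E=4, F=4, G=1, H=3, I=2, J=3. No two adjacent vertices share a color.

4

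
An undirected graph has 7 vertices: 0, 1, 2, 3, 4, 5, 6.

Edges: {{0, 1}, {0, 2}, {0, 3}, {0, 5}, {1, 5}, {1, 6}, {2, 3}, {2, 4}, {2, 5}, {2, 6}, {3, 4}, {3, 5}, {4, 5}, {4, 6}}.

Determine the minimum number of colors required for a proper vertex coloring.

4

0, 2, 3, 5 are pairwise adjacent (a clique of size 4), so at least 4 colors are needed.
4 colors suffice: color a → {5, 6}; color b → {1, 2}; color c → {0, 4}; color d → {3}. Every edge joins two different colors.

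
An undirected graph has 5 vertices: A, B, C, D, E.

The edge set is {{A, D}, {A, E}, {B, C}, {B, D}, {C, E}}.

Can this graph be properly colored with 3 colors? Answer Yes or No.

The chromatic number is 3. The cycle C-E-A-D-B-C has odd length 5, so it cannot be 2-colored; at least 3 colors are needed.
One proper 3-coloring: A=1, B=1, C=3, D=2, E=2.
That is already a proper 3-coloring.

Yes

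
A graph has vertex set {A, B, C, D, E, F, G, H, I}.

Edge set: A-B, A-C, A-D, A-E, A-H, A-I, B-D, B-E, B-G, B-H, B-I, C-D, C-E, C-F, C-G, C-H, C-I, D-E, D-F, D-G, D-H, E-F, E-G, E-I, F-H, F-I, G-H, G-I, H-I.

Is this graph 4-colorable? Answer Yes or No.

The chromatic number is 4. A, C, D, H form a clique, so at least 4 colors are needed.
4 colors suffice: A=4, B=3, C=3, D=2, E=1, F=4, G=4, H=1, I=2.
That is already a proper 4-coloring.

Yes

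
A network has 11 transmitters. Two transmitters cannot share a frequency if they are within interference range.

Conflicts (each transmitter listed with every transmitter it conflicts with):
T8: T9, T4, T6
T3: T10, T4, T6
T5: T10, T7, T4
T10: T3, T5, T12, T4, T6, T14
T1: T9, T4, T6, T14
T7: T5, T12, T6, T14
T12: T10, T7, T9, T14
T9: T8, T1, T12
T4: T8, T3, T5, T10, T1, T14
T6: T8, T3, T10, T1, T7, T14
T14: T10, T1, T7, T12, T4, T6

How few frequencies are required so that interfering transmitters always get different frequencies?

T3, T10, T6 pairwise conflict, so at least 3 frequencies are needed.
3 frequencies suffice: frequency 1 → {T12, T4, T6}; frequency 2 → {T3, T5, T9, T14}; frequency 3 → {T8, T10, T1, T7}. No two conflicting transmitters share a frequency.

3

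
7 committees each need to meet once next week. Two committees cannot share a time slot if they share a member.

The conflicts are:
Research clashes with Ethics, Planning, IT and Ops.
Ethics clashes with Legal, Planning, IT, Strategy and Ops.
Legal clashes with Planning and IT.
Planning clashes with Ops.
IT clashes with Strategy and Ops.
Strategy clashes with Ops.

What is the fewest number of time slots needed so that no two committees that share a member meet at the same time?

Research, Ethics, IT, Ops pairwise conflict, so at least 4 time slots are needed.
Using 4 time slots: Research=4, Ethics=1, Legal=3, Planning=2, IT=2, Strategy=4, Ops=3. No two conflicting committees share a time slot.

4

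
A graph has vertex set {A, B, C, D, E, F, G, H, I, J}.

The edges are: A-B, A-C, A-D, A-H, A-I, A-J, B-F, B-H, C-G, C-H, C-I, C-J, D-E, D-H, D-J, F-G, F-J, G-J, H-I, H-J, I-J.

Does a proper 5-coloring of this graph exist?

The chromatic number is 5. A, C, H, I, J are mutually adjacent (a clique of size 5), so at least 5 colors are needed.
5 colors suffice: color red → {B, E, J}; color blue → {G, H}; color green → {A, F}; color yellow → {C, D}; color purple → {I}.
That is already a proper 5-coloring.

Yes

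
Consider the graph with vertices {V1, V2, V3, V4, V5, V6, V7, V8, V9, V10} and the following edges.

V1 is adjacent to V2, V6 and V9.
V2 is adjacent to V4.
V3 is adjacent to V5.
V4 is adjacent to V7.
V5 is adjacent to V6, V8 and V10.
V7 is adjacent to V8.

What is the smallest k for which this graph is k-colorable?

3

The cycle V1-V2-V4-V7-V8-V5-V6-V1 has odd length 7, so it cannot be 2-colored; at least 3 colors are needed.
One proper 3-coloring: V1=1, V2=3, V3=2, V4=2, V5=1, V6=2, V7=1, V8=2, V9=2, V10=2. No two adjacent vertices share a color.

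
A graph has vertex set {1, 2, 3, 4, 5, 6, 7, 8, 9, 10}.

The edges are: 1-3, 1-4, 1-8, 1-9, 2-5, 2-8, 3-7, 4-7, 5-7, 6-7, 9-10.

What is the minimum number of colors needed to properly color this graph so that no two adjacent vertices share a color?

2

2 and 8 are adjacent, so at least 2 colors are needed.
A valid assignment using 2 colors: 1=a, 2=a, 3=b, 4=b, 5=b, 6=b, 7=a, 8=b, 9=b, 10=a. Every edge joins two different colors.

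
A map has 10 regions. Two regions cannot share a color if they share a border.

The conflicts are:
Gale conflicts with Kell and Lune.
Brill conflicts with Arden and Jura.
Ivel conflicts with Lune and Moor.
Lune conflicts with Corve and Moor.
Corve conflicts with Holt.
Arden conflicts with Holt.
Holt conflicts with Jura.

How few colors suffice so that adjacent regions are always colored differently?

Ivel, Lune, Moor all conflict with each other, so at least 3 colors are needed.
A valid assignment using 3 colors: Gale=2, Kell=1, Brill=1, Ivel=3, Lune=1, Corve=2, Arden=2, Holt=1, Jura=2, Moor=2. Each listed conflict is separated.

3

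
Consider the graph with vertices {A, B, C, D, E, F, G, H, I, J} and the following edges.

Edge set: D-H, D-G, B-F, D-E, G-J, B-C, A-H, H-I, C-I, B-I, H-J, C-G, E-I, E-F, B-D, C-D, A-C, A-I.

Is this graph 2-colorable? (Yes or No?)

A, H, I form a triangle, so at least 3 colors are needed.
So 2 colors are not enough.

No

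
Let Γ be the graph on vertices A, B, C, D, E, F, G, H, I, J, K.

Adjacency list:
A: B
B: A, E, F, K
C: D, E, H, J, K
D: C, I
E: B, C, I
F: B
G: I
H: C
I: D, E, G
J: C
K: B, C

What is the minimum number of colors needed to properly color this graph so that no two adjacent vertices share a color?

E and I are adjacent, so at least 2 colors are needed.
2 colors suffice: color 1 → {B, C, I}; color 2 → {A, D, E, F, G, H, J, K}. No two adjacent vertices share a color.

2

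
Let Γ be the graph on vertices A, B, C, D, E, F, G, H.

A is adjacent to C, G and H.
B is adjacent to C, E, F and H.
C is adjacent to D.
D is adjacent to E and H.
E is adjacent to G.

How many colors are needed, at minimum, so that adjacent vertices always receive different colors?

The cycle A-C-D-E-G-A has odd length 5, so it cannot be 2-colored; at least 3 colors are needed.
A valid assignment using 3 colors: A=red, B=red, C=blue, D=red, E=blue, F=blue, G=green, H=blue. Each edge has distinct colors on its endpoints.

3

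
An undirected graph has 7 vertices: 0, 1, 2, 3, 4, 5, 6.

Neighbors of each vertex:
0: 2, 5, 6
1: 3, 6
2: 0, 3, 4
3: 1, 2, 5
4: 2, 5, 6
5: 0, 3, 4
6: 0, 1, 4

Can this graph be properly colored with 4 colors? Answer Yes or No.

Yes

The chromatic number is 3. The cycle 2-3-1-6-4-2 has odd length 5, so it cannot be 2-colored; at least 3 colors are needed.
3 colors suffice: color a → {0, 3, 4}; color b → {2, 5, 6}; color c → {1}.
Since 4 ≥ 3, a proper 4-coloring certainly exists.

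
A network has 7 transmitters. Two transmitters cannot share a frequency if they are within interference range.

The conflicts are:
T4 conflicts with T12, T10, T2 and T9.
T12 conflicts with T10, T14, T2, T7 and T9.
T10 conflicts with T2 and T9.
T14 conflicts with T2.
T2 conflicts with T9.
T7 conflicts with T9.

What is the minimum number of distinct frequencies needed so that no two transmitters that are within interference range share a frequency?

5

T4, T12, T10, T2, T9 pairwise conflict, so at least 5 frequencies are needed.
Using 5 frequencies: T4=4, T12=1, T10=5, T14=3, T2=2, T7=2, T9=3. Every pair that conflicts lands in different frequencies.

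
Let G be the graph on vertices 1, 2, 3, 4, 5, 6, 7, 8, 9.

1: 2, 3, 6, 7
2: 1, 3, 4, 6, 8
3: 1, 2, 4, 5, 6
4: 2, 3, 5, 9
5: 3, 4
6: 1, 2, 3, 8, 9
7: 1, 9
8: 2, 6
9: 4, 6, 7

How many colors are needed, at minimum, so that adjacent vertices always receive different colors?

1, 2, 3, 6 are pairwise adjacent (a clique of size 4), so at least 4 colors are needed.
4 colors suffice: color a → {3, 8, 9}; color b → {2, 5, 7}; color c → {4, 6}; color d → {1}. Every edge joins two different colors.

4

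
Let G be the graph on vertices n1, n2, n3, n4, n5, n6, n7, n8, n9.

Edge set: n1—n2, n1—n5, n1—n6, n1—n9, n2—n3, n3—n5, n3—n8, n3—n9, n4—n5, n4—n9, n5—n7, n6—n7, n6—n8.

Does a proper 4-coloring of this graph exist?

The chromatic number is 3. The cycle n1-n2-n3-n8-n6-n1 has odd length 5, so it cannot be 2-colored; at least 3 colors are needed.
3 colors suffice: color red → {n1, n3, n4, n7}; color blue → {n2, n5, n6, n9}; color green → {n8}.
Since 4 ≥ 3, a proper 4-coloring certainly exists.

Yes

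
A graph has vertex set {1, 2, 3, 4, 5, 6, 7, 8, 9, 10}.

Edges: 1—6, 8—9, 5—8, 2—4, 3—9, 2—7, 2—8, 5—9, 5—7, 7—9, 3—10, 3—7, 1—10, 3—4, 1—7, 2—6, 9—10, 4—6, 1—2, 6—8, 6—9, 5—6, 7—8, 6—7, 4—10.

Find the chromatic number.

5, 6, 7, 8, 9 are mutually adjacent (a clique of size 5), so at least 5 colors are needed.
5 colors suffice: color a → {4, 7}; color b → {3, 6}; color c → {2, 9}; color d → {8, 10}; color e → {1, 5}. No two adjacent vertices share a color.

5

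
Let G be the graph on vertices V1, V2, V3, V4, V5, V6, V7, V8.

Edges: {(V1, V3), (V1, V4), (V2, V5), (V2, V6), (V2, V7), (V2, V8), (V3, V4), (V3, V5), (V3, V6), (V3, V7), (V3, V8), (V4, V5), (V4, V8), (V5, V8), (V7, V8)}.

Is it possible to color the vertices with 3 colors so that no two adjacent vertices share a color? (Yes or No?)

V3, V4, V5, V8 are mutually adjacent (a clique of size 4), so at least 4 colors are needed.
So 3 colors are not enough.

No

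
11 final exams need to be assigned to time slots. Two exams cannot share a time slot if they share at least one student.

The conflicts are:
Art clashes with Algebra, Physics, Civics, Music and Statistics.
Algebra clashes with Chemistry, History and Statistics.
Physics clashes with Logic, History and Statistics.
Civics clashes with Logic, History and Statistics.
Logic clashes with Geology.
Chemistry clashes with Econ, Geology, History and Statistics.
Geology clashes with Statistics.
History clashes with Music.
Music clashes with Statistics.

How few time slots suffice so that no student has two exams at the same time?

Algebra, Chemistry, History pairwise conflict, so at least 3 time slots are needed.
3 time slots suffice: Art=2, Algebra=3, Physics=3, Civics=3, Logic=1, Chemistry=2, Econ=1, Geology=3, History=1, Music=3, Statistics=1. Each listed conflict is separated.

3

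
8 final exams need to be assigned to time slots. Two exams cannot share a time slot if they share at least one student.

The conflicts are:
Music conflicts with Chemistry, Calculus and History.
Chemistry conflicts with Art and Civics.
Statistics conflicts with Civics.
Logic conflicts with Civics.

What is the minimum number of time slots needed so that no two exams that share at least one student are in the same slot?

2

Music and History conflict, so at least 2 time slots are needed.
2 time slots suffice: time slot 1 → {Music, Art, Civics}; time slot 2 → {Chemistry, Calculus, History, Statistics, Logic}. Every pair that conflicts lands in different time slots.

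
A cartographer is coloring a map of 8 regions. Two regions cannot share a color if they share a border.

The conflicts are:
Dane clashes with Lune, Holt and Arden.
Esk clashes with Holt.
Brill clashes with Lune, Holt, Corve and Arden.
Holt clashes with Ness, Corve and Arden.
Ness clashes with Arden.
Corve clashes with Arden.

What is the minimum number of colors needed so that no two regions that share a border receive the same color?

Brill, Holt, Corve, Arden all conflict with each other, so at least 4 colors are needed.
4 colors suffice: Dane=3, Esk=2, Brill=3, Lune=1, Holt=1, Ness=3, Corve=4, Arden=2. No two conflicting regions share a color.

4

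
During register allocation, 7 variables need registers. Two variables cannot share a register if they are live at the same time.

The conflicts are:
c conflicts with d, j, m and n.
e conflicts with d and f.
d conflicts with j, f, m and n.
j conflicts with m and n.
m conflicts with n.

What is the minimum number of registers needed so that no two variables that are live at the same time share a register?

c, d, j, m, n all conflict with each other, so at least 5 registers are needed.
Using 5 registers: c=3, e=2, d=1, j=2, f=3, m=5, n=4. No two conflicting variables share a register.

5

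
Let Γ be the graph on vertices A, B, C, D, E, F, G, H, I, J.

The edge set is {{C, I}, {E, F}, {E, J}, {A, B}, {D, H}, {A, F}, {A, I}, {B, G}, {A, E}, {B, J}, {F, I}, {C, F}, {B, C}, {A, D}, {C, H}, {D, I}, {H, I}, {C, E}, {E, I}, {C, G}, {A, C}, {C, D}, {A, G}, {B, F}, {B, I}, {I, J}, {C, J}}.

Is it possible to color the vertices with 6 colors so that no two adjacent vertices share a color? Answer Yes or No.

The chromatic number is 5. A, B, C, F, I are pairwise adjacent (a clique of size 5), so at least 5 colors are needed.
A valid assignment using 5 colors: A=green, B=yellow, C=red, D=yellow, E=yellow, F=purple, G=blue, H=green, I=blue, J=green.
Since 6 ≥ 5, a proper 6-coloring certainly exists.

Yes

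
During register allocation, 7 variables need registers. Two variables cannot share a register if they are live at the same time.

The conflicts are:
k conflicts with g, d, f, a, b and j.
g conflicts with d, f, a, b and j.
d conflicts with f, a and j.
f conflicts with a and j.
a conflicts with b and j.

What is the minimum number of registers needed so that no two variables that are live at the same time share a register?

k, g, d, f, a, j all conflict with each other, so at least 6 registers are needed.
6 registers suffice: register 1 → {k}; register 2 → {a}; register 3 → {g}; register 4 → {f, b}; register 5 → {j}; register 6 → {d}. Each listed conflict is separated.

6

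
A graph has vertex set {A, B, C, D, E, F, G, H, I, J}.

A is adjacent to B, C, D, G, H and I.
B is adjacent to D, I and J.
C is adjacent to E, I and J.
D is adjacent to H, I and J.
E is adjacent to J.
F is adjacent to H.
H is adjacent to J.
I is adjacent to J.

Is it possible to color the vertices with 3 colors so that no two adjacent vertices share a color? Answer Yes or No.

A, B, D, I form a clique, so at least 4 colors are needed.
So 3 colors are not enough.

No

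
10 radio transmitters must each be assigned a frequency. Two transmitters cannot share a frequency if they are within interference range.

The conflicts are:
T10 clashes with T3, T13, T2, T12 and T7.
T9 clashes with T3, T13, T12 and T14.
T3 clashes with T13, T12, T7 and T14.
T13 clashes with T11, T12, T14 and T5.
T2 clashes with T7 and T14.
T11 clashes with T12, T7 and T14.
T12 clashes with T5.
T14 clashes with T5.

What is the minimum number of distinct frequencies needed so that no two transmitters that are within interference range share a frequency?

T10, T3, T13, T12 all conflict with each other, so at least 4 frequencies are needed.
A valid assignment using 4 frequencies: T10=4, T9=4, T3=3, T13=1, T2=3, T11=3, T12=2, T7=1, T14=2, T5=3. No two conflicting transmitters share a frequency.

4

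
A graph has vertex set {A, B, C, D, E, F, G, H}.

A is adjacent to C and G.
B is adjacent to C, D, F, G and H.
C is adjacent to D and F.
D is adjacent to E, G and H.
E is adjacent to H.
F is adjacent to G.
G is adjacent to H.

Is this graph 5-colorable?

Yes

The chromatic number is 4. B, D, G, H are pairwise adjacent (a clique of size 4), so at least 4 colors are needed.
One proper 4-coloring: A=1, B=1, C=2, D=3, E=1, F=3, G=2, H=4.
Since 5 ≥ 4, a proper 5-coloring certainly exists.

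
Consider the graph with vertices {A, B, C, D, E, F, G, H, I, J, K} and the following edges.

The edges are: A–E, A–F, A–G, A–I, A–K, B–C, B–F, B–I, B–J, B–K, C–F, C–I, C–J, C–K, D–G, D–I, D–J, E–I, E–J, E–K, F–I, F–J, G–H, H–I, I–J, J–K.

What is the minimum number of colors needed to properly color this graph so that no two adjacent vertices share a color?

5

B, C, F, I, J are pairwise adjacent (a clique of size 5), so at least 5 colors are needed.
5 colors suffice: color red → {G, I, K}; color blue → {A, H, J}; color green → {D, E, F}; color yellow → {B}; color purple → {C}. No two adjacent vertices share a color.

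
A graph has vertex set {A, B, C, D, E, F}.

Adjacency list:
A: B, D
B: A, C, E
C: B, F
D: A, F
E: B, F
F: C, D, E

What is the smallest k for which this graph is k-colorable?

The cycle A-D-F-E-B-A has odd length 5, so it cannot be 2-colored; at least 3 colors are needed.
3 colors suffice: color 1 → {B, F}; color 2 → {C, D, E}; color 3 → {A}. No two adjacent vertices share a color.

3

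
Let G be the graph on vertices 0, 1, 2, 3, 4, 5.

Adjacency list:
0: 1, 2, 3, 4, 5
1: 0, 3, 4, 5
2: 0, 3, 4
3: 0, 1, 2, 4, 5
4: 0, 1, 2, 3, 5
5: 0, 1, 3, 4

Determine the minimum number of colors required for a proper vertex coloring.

0, 1, 3, 4, 5 are pairwise adjacent (a clique of size 5), so at least 5 colors are needed.
5 colors suffice: color red → {4}; color blue → {3}; color green → {0}; color yellow → {1, 2}; color purple → {5}. Every edge joins two different colors.

5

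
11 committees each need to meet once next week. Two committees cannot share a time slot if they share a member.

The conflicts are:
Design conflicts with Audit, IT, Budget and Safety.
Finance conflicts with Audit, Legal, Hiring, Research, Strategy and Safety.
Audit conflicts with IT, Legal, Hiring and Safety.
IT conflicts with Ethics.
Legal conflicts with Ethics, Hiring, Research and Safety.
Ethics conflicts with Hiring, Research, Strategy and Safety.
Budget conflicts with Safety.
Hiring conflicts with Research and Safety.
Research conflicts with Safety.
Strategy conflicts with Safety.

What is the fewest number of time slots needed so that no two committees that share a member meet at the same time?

Legal, Ethics, Hiring, Research, Safety all conflict with each other, so at least 5 time slots are needed.
Using 5 time slots: Design=2, Finance=3, Audit=4, IT=1, Legal=5, Ethics=3, Budget=3, Hiring=2, Research=4, Strategy=2, Safety=1. Each listed conflict is separated.

5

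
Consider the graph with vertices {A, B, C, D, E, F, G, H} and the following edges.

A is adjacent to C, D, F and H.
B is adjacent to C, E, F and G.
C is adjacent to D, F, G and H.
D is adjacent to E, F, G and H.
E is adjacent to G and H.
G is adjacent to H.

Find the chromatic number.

A, C, D, F are pairwise adjacent (a clique of size 4), so at least 4 colors are needed.
4 colors suffice: color 1 → {C, E}; color 2 → {B, D}; color 3 → {A, G}; color 4 → {F, H}. Every edge joins two different colors.

4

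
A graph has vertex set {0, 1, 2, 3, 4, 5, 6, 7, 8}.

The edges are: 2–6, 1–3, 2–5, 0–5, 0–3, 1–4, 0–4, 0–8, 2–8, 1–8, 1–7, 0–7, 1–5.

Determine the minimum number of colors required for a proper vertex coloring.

0 and 4 are adjacent, so at least 2 colors are needed.
2 colors suffice: color red → {0, 1, 2}; color blue → {3, 4, 5, 6, 7, 8}. Every edge joins two different colors.

2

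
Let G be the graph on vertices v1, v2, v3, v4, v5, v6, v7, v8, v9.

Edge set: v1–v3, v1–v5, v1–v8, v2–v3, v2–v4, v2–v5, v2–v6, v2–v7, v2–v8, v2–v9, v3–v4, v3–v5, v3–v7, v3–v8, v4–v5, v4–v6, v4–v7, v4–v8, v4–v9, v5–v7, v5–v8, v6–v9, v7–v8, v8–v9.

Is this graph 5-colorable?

No

v2, v3, v4, v5, v7, v8 form a clique, so at least 6 colors are needed.
So 5 colors are not enough.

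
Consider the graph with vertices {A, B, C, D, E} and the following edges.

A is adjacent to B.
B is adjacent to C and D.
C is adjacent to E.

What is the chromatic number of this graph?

B and C are adjacent, so at least 2 colors are needed.
2 colors suffice: color 1 → {B, E}; color 2 → {A, C, D}. Every edge joins two different colors.

2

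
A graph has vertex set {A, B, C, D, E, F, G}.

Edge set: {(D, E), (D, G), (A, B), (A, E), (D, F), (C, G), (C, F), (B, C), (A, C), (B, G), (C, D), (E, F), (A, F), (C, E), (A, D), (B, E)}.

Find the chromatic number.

A, C, D, E, F form a clique, so at least 5 colors are needed.
5 colors suffice: A=green, B=blue, C=red, D=blue, E=yellow, F=purple, G=green. Each edge has distinct colors on its endpoints.

5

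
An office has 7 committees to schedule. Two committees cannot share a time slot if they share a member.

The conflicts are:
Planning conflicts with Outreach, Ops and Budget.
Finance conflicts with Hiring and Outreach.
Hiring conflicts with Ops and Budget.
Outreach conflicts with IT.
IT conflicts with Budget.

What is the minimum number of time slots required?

3

The cycle Budget-Hiring-Finance-Outreach-IT-Budget has odd length 5, so it cannot be 2-colored; at least 3 time slots are needed.
A valid assignment using 3 time slots: Planning=3, Finance=2, Hiring=1, Outreach=1, Ops=2, IT=3, Budget=2. Every pair that conflicts lands in different time slots.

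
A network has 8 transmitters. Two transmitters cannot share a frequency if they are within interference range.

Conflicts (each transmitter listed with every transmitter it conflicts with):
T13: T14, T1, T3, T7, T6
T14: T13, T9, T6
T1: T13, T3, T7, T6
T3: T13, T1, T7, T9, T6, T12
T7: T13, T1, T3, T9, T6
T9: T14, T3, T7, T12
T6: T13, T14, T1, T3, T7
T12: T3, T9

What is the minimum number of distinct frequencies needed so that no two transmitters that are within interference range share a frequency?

T13, T1, T3, T7, T6 pairwise conflict, so at least 5 frequencies are needed.
5 frequencies suffice: frequency 1 → {T14, T3}; frequency 2 → {T9, T6}; frequency 3 → {T7, T12}; frequency 4 → {T13}; frequency 5 → {T1}. Every pair that conflicts lands in different frequencies.

5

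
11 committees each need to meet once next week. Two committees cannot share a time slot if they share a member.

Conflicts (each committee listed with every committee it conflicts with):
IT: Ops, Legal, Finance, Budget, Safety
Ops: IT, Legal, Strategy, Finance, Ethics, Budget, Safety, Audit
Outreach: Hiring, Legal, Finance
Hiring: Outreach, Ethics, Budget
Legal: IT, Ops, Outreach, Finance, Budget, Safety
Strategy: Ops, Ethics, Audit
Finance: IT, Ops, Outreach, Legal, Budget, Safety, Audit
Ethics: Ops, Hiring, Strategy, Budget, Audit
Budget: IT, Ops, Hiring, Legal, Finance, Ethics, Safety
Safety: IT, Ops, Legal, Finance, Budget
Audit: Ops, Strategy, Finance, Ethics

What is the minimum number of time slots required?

IT, Ops, Legal, Finance, Budget, Safety pairwise conflict, so at least 6 time slots are needed.
6 time slots suffice: time slot 1 → {Ops, Outreach}; time slot 2 → {Finance, Ethics}; time slot 3 → {Budget, Audit}; time slot 4 → {Hiring, Legal, Strategy}; time slot 5 → {Safety}; time slot 6 → {IT}. Every pair that conflicts lands in different time slots.

6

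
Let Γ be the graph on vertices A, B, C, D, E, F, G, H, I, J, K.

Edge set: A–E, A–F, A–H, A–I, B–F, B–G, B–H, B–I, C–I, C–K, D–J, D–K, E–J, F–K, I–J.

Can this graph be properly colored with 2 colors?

No

The cycle C-I-A-F-K-C has odd length 5, so it cannot be 2-colored; at least 3 colors are needed.
So 2 colors are not enough.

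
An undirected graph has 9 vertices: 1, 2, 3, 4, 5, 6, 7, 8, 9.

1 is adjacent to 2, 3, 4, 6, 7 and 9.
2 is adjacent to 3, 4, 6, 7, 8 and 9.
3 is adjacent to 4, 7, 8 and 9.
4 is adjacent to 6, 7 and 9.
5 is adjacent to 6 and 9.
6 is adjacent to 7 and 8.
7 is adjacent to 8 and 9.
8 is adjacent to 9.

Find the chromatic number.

1, 2, 3, 4, 7, 9 form a clique, so at least 6 colors are needed.
6 colors suffice: color a → {5, 7}; color b → {2}; color c → {6, 9}; color d → {1, 8}; color e → {4}; color f → {3}. No two adjacent vertices share a color.

6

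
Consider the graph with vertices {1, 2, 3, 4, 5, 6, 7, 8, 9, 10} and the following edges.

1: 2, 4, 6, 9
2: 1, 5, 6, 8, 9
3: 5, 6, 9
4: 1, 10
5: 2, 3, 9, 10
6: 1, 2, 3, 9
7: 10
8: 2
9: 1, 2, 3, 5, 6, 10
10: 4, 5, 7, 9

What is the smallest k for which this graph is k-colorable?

1, 2, 6, 9 are mutually adjacent (a clique of size 4), so at least 4 colors are needed.
4 colors suffice: color a → {4, 7, 8, 9}; color b → {2, 3, 10}; color c → {1, 5}; color d → {6}. Every edge joins two different colors.

4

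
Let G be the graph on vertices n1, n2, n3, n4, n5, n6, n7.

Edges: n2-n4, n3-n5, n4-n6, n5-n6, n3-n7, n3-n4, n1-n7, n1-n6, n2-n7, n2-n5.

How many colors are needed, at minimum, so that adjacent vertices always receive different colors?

3

The cycle n6-n4-n2-n7-n1-n6 has odd length 5, so it cannot be 2-colored; at least 3 colors are needed.
A valid assignment using 3 colors: n1=3, n2=1, n3=1, n4=2, n5=2, n6=1, n7=2. Every edge joins two different colors.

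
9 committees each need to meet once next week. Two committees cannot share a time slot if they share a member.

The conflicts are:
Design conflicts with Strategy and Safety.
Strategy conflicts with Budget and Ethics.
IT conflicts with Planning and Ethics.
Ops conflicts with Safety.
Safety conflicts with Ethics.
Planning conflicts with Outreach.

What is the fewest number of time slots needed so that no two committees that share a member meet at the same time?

IT and Ethics conflict, so at least 2 time slots are needed.
A valid assignment using 2 time slots: Design=2, Strategy=1, IT=1, Ops=2, Safety=1, Planning=2, Budget=2, Outreach=1, Ethics=2. Every pair that conflicts lands in different time slots.

2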